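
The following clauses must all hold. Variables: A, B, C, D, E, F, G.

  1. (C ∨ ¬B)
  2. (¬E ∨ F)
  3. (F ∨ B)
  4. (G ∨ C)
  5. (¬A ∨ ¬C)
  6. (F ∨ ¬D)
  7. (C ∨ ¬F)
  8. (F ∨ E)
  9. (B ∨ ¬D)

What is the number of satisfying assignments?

Case analysis on F and C:
  F=1, C=1: E, G free; 3 ways for (A,B,D) × 2^2 = 12.
  F=1, C=0: a clause becomes empty — 0.
  F=0, C=1: a clause becomes empty — 0.
  F=0, C=0: a clause becomes empty — 0.
Total: 12 + 0 + 0 + 0 = 12.

12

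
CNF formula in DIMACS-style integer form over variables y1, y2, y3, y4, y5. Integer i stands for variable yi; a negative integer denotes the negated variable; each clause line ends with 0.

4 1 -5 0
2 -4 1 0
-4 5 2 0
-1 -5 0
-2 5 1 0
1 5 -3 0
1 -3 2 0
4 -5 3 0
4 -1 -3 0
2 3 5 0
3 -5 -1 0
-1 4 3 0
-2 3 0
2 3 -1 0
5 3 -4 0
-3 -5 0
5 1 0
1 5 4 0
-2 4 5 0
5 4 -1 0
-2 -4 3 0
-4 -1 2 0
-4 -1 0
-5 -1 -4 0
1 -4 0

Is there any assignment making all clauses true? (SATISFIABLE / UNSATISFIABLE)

UNSATISFIABLE

y1 = True:
  propagation gives y5=False, y4=True; an empty clause results — contradiction.
y1 = False:
  propagation gives y5=True, y4=True; an empty clause results — contradiction.
Every branch closes, so no satisfying assignment exists.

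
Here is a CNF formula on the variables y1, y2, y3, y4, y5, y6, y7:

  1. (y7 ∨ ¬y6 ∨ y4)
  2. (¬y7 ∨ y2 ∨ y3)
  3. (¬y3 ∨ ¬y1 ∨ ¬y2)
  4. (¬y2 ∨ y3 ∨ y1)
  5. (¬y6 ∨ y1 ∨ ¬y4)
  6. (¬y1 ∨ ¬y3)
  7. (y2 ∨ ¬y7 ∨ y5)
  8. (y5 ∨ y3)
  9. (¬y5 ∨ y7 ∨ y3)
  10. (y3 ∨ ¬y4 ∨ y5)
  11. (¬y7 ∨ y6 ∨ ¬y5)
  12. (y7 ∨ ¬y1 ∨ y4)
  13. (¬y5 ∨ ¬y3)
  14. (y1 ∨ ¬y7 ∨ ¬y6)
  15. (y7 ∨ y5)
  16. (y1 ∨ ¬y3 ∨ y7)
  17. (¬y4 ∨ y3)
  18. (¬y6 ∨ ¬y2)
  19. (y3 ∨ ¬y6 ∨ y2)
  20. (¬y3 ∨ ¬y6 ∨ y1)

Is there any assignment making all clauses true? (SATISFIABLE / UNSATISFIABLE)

SATISFIABLE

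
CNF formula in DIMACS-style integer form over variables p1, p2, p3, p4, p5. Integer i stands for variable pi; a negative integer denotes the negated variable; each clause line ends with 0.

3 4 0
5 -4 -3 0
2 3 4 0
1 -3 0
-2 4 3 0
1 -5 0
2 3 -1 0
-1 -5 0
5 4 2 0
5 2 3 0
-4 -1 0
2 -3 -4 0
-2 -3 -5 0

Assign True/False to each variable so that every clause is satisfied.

Branch on p1: take p1 = False.
  then p3 is forced to False.
  then p4 is forced to True.
  then p5 is forced to False.
  then p2 is forced to True.
Every clause has at least one true literal under this assignment.

p1 = F, p2 = T, p3 = F, p4 = T, p5 = F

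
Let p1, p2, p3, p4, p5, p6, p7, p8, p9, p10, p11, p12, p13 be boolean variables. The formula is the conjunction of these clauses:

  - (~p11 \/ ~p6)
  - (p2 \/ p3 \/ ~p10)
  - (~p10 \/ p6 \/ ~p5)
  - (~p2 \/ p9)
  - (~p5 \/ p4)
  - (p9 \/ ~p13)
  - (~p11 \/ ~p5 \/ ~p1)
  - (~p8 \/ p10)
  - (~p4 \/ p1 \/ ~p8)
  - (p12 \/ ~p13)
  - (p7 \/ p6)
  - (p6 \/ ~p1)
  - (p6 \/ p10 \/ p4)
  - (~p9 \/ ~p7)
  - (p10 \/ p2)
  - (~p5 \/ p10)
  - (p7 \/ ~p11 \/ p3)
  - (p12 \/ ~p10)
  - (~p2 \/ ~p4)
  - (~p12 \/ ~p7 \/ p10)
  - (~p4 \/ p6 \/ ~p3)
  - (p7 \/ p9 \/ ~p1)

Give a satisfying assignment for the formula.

p1=False, p2=False, p3=True, p4=False, p5=False, p6=True, p7=False, p8=True, p9=True, p10=True, p11=False, p12=True, p13=False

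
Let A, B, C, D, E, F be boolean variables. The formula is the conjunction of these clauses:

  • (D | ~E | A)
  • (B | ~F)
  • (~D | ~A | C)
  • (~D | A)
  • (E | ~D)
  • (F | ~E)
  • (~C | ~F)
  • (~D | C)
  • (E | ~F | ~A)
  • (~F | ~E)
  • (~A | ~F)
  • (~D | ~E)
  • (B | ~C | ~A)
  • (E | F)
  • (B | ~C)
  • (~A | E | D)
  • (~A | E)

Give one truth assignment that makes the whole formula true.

B occurs only positively in the remaining clauses — set B = True.
Try A = False.
  then D is forced to False.
  then E is forced to False.
  then F is forced to True.
  then C is forced to False.
Every clause has at least one true literal under this assignment.

A=F, B=T, C=F, D=F, E=F, F=T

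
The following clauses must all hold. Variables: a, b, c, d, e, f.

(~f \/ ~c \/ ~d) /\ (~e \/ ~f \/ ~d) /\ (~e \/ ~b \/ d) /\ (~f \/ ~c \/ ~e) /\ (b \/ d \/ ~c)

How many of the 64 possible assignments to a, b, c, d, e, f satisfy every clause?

36

Split on d, then c.
  d=T, c=T: forces f=F; a, b, e free → 2^3 = 8.
  d=T, c=F: a, b free; 3 ways for (e,f) × 2^2 = 12.
  d=F, c=T: remaining (a,b,e,f) ∈ {(F,T,F,F); (F,T,F,T); (T,T,F,F); (T,T,F,T)} — 4.
  d=F, c=F: a, f free; 3 ways for (b,e) × 2^2 = 12.
Total: 8 + 12 + 4 + 12 = 36.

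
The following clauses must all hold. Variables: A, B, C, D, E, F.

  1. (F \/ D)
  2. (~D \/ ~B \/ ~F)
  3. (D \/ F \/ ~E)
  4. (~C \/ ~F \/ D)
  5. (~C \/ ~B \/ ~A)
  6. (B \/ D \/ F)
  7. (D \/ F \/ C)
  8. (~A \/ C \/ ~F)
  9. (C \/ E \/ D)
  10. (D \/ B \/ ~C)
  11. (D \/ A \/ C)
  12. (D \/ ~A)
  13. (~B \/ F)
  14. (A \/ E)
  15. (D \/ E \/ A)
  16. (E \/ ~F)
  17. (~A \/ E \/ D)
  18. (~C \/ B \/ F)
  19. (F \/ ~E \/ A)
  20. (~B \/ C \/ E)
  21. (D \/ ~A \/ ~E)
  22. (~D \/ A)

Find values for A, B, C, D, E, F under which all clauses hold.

A=True, B=False, C=False, D=True, E=True, F=False

Branch on A: take A = True.
  then D is forced to True.
Try B = False.
For the remaining variables, C = False, E = True, F = False works.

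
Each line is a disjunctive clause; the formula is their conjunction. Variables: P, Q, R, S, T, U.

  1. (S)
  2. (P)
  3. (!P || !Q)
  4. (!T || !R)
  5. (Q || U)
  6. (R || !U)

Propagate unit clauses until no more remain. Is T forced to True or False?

False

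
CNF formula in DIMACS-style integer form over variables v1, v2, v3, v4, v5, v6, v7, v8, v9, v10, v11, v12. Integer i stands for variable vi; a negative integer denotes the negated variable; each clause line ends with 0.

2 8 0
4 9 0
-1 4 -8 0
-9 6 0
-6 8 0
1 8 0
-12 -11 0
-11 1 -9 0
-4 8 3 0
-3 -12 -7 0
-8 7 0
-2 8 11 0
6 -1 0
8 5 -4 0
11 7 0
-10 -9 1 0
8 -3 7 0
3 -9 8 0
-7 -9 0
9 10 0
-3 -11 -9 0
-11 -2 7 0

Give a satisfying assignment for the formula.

v1 = False, v2 = False, v3 = True, v4 = True, v5 = False, v6 = False, v7 = True, v8 = True, v9 = False, v10 = True, v11 = True, v12 = False

Pure literal: v12 appears only negated; assign v12 = False.
Set v1 = False and propagate.
  then v8 is forced to True.
  then v7 is forced to True.
  then v9 is forced to False.
  then v4 is forced to True.
  then v10 is forced to True.
v2, v3, v5, v6, v11 are now unconstrained; take v2 = False, v3 = True, v5 = False, v6 = False, v11 = True.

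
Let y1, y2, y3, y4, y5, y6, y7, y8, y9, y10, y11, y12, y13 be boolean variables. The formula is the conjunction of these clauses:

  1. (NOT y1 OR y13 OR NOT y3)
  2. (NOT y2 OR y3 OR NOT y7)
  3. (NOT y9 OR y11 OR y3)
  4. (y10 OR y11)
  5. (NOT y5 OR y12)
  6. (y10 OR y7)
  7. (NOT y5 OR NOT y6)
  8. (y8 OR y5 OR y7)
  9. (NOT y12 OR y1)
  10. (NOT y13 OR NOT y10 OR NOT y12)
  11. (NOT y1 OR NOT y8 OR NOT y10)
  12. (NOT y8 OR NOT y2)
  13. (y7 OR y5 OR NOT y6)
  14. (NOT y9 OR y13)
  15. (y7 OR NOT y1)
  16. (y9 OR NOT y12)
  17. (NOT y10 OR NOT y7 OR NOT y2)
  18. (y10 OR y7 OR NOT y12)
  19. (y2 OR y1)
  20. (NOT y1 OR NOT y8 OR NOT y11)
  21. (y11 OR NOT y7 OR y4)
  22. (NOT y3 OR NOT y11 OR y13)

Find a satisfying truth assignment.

y1=1, y2=0, y3=0, y4=0, y5=0, y6=1, y7=1, y8=0, y9=0, y10=0, y11=1, y12=0, y13=1

Check each clause:
  1. (NOT y1 OR y13 OR NOT y3) — y13 is true.
  2. (NOT y7 OR NOT y2 OR y3) — NOT y2 is true.
  3. (NOT y9 OR y11 OR y3) — y11 is true.
  4. (y10 OR y11) — y11 is true.
  5. (NOT y5 OR y12) — NOT y5 is true.
  6. (y10 OR y7) — y7 is true.
  7. (NOT y5 OR NOT y6) — NOT y5 is true.
  8. (y7 OR y5 OR y8) — y7 is true.
  9. (NOT y12 OR y1) — y1 is true.
  10. (NOT y10 OR NOT y12 OR NOT y13) — NOT y12 is true.
  11. (NOT y1 OR NOT y10 OR NOT y8) — NOT y8 is true.
  12. (NOT y8 OR NOT y2) — NOT y8 is true.
  13. (NOT y6 OR y7 OR y5) — y7 is true.
  14. (y13 OR NOT y9) — y13 is true.
  15. (y7 OR NOT y1) — y7 is true.
  16. (NOT y12 OR y9) — NOT y12 is true.
  17. (NOT y7 OR NOT y2 OR NOT y10) — NOT y2 is true.
  18. (y7 OR NOT y12 OR y10) — NOT y12 is true.
  19. (y1 OR y2) — y1 is true.
  20. (NOT y1 OR NOT y8 OR NOT y11) — NOT y8 is true.
  21. (NOT y7 OR y11 OR y4) — y11 is true.
  22. (y13 OR NOT y11 OR NOT y3) — NOT y3 is true.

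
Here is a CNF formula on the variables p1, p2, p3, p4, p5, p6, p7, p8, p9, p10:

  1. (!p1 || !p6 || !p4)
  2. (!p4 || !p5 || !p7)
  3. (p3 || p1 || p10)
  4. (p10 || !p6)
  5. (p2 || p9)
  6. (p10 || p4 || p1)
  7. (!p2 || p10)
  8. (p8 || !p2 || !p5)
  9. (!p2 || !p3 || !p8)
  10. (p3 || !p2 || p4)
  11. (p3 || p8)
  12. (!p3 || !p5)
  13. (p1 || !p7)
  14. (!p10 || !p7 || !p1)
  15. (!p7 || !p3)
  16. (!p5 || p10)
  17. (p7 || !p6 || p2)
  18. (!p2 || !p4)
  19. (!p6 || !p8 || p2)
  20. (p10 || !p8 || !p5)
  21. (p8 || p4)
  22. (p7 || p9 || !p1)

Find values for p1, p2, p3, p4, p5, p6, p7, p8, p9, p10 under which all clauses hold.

p1=T, p2=F, p3=F, p4=T, p5=F, p6=F, p7=F, p8=T, p9=T, p10=F

Check each clause:
  1. (!p4 || !p1 || !p6) — !p6 is true.
  2. (!p5 || !p4 || !p7) — !p7 is true.
  3. (p10 || p1 || p3) — p1 is true.
  4. (!p6 || p10) — !p6 is true.
  5. (p2 || p9) — p9 is true.
  6. (p1 || p4 || p10) — p1 is true.
  7. (!p2 || p10) — !p2 is true.
  8. (p8 || !p5 || !p2) — p8 is true.
  9. (!p8 || !p3 || !p2) — !p3 is true.
  10. (p4 || !p2 || p3) — p4 is true.
  11. (p3 || p8) — p8 is true.
  12. (!p3 || !p5) — !p5 is true.
  13. (p1 || !p7) — !p7 is true.
  14. (!p7 || !p1 || !p10) — !p7 is true.
  15. (!p3 || !p7) — !p7 is true.
  16. (!p5 || p10) — !p5 is true.
  17. (!p6 || p7 || p2) — !p6 is true.
  18. (!p2 || !p4) — !p2 is true.
  19. (p2 || !p8 || !p6) — !p6 is true.
  20. (!p5 || p10 || !p8) — !p5 is true.
  21. (p4 || p8) — p8 is true.
  22. (p7 || p9 || !p1) — p9 is true.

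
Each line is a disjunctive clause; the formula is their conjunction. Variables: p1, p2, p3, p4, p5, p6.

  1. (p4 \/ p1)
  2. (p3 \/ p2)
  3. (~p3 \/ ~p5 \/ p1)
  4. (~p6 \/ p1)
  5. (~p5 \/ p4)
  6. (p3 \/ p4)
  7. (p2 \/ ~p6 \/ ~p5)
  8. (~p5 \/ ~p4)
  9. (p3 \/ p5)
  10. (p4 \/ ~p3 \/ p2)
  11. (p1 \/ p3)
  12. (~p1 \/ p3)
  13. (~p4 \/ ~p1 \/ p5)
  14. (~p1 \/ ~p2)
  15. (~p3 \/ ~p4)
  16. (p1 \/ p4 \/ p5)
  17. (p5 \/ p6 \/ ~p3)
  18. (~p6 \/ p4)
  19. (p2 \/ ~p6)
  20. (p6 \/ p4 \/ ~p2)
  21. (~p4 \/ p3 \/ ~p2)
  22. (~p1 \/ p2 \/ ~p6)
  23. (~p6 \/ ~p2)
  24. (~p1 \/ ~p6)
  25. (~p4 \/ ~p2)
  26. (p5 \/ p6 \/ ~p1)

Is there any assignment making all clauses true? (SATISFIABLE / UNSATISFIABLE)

p4 = True:
  propagation gives p5=False, p3=True; an empty clause results — contradiction.
p4 = False:
  propagation gives p1=True, p5=False, p3=True, p2=True; an empty clause results — contradiction.
Every branch closes, so no satisfying assignment exists.

UNSATISFIABLE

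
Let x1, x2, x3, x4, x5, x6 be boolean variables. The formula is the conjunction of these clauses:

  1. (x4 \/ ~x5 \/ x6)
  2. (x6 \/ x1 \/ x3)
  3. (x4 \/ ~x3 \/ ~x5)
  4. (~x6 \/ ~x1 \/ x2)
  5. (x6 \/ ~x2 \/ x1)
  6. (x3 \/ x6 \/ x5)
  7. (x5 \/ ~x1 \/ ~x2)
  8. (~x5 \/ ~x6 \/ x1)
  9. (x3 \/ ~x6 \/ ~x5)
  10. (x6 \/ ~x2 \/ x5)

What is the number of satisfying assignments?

Split on x6, then x5.
  x6=T, x5=T: remaining (x1,x2,x3,x4) ∈ {(T,T,T,T)} — 1.
  x6=T, x5=F: forces x1=F; x2, x3, x4 free → 2^3 = 8.
  x6=F, x5=T: 5 of the 16 assignments to (x1,x2,x3,x4) work.
  x6=F, x5=F: remaining (x1,x2,x3,x4) ∈ {(F,F,T,F); (F,F,T,T); (T,F,T,F); (T,F,T,T)} — 4.
Total: 1 + 8 + 5 + 4 = 18.

18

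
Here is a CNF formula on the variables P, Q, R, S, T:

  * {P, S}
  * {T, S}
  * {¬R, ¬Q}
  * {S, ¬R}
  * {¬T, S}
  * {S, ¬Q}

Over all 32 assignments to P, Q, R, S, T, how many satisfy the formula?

12

Split on S, then Q.
  S=T, Q=T: remaining (P,R,T) ∈ {(F,F,F); (F,F,T); (T,F,F); (T,F,T)} — 4.
  S=T, Q=F: P, R, T free → 2^3 = 8.
  S=F, Q=T: a clause becomes empty — 0.
  S=F, Q=F: a clause becomes empty — 0.
Total: 4 + 8 + 0 + 0 = 12.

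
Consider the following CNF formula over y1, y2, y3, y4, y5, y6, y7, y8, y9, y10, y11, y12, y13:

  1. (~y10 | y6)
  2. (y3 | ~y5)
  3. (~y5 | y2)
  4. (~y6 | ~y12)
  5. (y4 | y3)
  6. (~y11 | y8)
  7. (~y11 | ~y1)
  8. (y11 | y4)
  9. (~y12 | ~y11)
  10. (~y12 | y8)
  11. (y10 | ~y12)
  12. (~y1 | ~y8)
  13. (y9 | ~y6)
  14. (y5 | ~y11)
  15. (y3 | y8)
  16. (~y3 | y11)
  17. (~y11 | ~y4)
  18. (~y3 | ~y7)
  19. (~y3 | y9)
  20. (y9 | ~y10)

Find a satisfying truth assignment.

y1 = F, y2 = T, y3 = F, y4 = T, y5 = F, y6 = T, y7 = T, y8 = T, y9 = T, y10 = F, y11 = F, y12 = F, y13 = F

Check each clause:
  1. (y6 | ~y10) — y6 is true.
  2. (y3 | ~y5) — ~y5 is true.
  3. (y2 | ~y5) — y2 is true.
  4. (~y6 | ~y12) — ~y12 is true.
  5. (y3 | y4) — y4 is true.
  6. (~y11 | y8) — y8 is true.
  7. (~y1 | ~y11) — ~y11 is true.
  8. (y4 | y11) — y4 is true.
  9. (~y12 | ~y11) — ~y12 is true.
  10. (y8 | ~y12) — y8 is true.
  11. (~y12 | y10) — ~y12 is true.
  12. (~y1 | ~y8) — ~y1 is true.
  13. (~y6 | y9) — y9 is true.
  14. (y5 | ~y11) — ~y11 is true.
  15. (y8 | y3) — y8 is true.
  16. (y11 | ~y3) — ~y3 is true.
  17. (~y4 | ~y11) — ~y11 is true.
  18. (~y3 | ~y7) — ~y3 is true.
  19. (y9 | ~y3) — y9 is true.
  20. (~y10 | y9) — y9 is true.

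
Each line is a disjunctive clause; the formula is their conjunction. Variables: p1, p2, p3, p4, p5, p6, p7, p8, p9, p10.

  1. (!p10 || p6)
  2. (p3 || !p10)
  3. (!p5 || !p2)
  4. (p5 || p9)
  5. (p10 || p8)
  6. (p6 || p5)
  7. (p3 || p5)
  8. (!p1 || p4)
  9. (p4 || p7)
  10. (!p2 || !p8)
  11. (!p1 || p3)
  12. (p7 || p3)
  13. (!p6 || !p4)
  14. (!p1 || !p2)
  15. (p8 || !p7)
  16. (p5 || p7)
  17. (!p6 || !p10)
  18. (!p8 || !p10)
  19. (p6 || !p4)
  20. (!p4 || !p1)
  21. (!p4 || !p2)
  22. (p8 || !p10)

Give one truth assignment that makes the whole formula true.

Pure literal: p1 appears only negated; assign p1 = False.
Pure literal: p2 appears only negated; assign p2 = False.
Set p3 = True and propagate.
For the remaining variables, p4 = False, p5 = True, p6 = False, p7 = True, p8 = True, p9 = True, p10 = False works.

p1=0  p2=0  p3=1  p4=0  p5=1  p6=0  p7=1  p8=1  p9=1  p10=0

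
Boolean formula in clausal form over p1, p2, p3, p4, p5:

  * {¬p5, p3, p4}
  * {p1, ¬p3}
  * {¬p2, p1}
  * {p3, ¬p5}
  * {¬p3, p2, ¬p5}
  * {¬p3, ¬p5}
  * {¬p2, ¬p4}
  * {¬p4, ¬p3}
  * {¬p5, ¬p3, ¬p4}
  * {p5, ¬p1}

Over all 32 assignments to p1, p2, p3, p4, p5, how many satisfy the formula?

The models are:
  p1=0 p2=0 p3=0 p4=0 p5=0
  p1=0 p2=0 p3=0 p4=1 p5=0
That's 2 in total.

2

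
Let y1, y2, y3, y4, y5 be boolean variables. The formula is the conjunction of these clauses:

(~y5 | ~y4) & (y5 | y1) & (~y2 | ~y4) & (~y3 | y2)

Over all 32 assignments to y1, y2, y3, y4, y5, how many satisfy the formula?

10

Case analysis on y2 and y4:
  y2=1, y4=1: a clause becomes empty — 0.
  y2=1, y4=0: y3 free; 3 ways for (y1,y5) × 2^1 = 6.
  y2=0, y4=1: remaining (y1,y3,y5) ∈ {(1,0,0)} — 1.
  y2=0, y4=0: remaining (y1,y3,y5) ∈ {(0,0,1); (1,0,0); (1,0,1)} — 3.
Total: 0 + 6 + 1 + 3 = 10.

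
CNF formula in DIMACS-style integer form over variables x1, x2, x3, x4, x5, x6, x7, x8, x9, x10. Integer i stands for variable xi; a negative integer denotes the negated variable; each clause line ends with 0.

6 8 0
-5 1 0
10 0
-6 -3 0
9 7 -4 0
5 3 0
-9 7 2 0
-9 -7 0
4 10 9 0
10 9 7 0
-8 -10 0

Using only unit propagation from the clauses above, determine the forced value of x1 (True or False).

True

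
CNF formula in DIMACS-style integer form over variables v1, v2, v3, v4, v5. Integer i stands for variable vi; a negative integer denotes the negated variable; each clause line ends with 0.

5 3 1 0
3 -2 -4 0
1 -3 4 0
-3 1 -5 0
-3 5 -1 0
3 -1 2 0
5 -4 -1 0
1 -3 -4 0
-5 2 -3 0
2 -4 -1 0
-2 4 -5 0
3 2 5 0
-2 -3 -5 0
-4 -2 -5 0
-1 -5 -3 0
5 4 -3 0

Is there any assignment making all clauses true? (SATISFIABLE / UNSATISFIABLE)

Try v1 = False.
Try v2 = False.
Set v3 = False and propagate.
  then v5 is forced to True.
v4 is now unconstrained; take v4 = False.
So v1=0, v2=0, v3=0, v4=0, v5=1 is a satisfying assignment.

SATISFIABLE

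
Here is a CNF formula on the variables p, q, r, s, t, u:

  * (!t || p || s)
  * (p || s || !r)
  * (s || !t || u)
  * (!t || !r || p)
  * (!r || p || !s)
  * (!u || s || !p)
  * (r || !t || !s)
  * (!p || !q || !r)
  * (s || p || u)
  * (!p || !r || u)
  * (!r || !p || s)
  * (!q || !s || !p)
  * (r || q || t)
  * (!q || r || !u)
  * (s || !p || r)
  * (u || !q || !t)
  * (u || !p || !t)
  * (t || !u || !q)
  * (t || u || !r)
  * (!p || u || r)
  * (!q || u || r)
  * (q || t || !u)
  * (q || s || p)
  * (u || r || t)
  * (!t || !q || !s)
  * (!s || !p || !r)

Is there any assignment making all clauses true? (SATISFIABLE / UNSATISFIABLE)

UNSATISFIABLE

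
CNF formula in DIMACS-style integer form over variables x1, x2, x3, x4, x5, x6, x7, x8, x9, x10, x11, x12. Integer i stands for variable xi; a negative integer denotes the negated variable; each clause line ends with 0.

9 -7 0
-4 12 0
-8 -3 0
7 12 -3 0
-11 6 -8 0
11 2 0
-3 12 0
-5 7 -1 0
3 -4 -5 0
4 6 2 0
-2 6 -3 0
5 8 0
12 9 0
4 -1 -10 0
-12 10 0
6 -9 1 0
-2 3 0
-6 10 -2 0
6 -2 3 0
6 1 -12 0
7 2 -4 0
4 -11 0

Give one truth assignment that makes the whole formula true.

x1=True, x2=False, x3=False, x4=True, x5=False, x6=True, x7=True, x8=True, x9=True, x10=True, x11=True, x12=True

Check each clause:
  1. (~x7 \/ x9) — x9 is true.
  2. (x12 \/ ~x4) — x12 is true.
  3. (~x8 \/ ~x3) — ~x3 is true.
  4. (x7 \/ ~x3 \/ x12) — x12 is true.
  5. (~x8 \/ ~x11 \/ x6) — x6 is true.
  6. (x11 \/ x2) — x11 is true.
  7. (~x3 \/ x12) — x12 is true.
  8. (~x5 \/ ~x1 \/ x7) — ~x5 is true.
  9. (x3 \/ ~x4 \/ ~x5) — ~x5 is true.
  10. (x6 \/ x2 \/ x4) — x4 is true.
  11. (~x2 \/ ~x3 \/ x6) — ~x3 is true.
  12. (x8 \/ x5) — x8 is true.
  13. (x9 \/ x12) — x9 is true.
  14. (~x1 \/ ~x10 \/ x4) — x4 is true.
  15. (x10 \/ ~x12) — x10 is true.
  16. (~x9 \/ x6 \/ x1) — x1 is true.
  17. (~x2 \/ x3) — ~x2 is true.
  18. (~x2 \/ ~x6 \/ x10) — x10 is true.
  19. (x3 \/ x6 \/ ~x2) — x6 is true.
  20. (x6 \/ ~x12 \/ x1) — x1 is true.
  21. (x7 \/ x2 \/ ~x4) — x7 is true.
  22. (x4 \/ ~x11) — x4 is true.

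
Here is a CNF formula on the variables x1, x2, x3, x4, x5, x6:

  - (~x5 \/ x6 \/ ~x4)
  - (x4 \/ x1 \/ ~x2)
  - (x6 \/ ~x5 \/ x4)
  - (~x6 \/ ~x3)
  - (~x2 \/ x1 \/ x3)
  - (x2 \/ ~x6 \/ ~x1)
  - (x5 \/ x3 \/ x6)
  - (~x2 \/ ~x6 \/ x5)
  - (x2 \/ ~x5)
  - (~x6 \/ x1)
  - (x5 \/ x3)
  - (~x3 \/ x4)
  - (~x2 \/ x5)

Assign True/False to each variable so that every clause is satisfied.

x1=True, x2=True, x3=False, x4=True, x5=True, x6=True

Try x1 = True.
Set x2 = True and propagate.
  then x5 is forced to True.
The remaining clauses are satisfied by x3 = False, x4 = True, x6 = True.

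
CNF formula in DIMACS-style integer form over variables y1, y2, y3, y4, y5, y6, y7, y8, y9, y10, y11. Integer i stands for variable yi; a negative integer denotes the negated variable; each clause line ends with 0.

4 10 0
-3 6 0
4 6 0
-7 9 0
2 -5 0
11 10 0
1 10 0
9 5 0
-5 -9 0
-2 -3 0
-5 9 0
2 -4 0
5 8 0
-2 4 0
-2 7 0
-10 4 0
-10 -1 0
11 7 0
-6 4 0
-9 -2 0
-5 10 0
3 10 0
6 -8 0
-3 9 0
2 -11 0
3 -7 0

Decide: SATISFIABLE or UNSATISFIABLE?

y2 = True:
  propagation gives y3=False, y4=True, y7=True; an empty clause results — contradiction.
y2 = False:
  propagation gives y5=False, y9=True, y4=False, y10=True; an empty clause results — contradiction.
Every branch closes, so no satisfying assignment exists.

UNSATISFIABLE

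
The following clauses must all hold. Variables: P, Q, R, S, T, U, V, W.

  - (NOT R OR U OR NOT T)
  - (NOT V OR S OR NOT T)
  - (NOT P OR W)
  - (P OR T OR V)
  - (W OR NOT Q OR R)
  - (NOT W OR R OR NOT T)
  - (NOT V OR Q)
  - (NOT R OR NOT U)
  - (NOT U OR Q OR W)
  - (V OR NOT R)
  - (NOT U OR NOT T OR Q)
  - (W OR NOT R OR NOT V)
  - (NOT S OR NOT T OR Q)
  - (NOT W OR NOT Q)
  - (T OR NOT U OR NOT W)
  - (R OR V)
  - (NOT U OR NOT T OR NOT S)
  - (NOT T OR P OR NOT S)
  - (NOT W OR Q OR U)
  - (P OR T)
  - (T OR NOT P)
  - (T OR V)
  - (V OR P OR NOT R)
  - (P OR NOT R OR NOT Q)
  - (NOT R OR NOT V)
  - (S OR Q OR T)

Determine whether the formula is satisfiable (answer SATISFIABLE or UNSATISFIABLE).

T = True:
  R = True:
    propagation gives U=True; an empty clause results — contradiction.
  R = False:
    propagation gives W=False, P=False, Q=False, V=False; an empty clause results — contradiction.
T = False:
  propagation gives P=True; an empty clause results — contradiction.
Every branch closes, so no satisfying assignment exists.

UNSATISFIABLE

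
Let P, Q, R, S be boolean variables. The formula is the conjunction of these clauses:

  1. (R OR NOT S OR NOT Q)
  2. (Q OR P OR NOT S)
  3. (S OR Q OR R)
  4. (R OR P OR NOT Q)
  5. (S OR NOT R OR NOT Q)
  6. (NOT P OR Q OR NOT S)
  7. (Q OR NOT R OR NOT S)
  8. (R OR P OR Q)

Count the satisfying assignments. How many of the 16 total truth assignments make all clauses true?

5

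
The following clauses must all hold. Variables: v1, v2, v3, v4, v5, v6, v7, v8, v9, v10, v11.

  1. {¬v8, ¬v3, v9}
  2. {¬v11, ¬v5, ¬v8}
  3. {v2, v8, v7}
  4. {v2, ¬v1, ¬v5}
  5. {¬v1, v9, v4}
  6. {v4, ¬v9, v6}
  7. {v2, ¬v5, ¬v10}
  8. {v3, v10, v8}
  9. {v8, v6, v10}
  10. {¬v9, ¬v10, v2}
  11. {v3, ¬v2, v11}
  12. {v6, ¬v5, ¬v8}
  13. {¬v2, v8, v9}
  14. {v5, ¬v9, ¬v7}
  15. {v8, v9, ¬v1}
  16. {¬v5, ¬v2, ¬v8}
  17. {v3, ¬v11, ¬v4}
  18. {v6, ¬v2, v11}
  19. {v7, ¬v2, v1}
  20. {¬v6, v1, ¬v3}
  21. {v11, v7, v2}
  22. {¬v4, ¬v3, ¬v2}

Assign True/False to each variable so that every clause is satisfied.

v1=T, v2=T, v3=T, v4=F, v5=F, v6=T, v7=F, v8=T, v9=T, v10=T, v11=F

Check each clause:
  1. {¬v3, v9, ¬v8} — v9 is true.
  2. {¬v8, ¬v11, ¬v5} — ¬v5 is true.
  3. {v8, v7, v2} — v8 is true.
  4. {¬v1, v2, ¬v5} — v2 is true.
  5. {¬v1, v9, v4} — v9 is true.
  6. {v6, ¬v9, v4} — v6 is true.
  7. {¬v10, ¬v5, v2} — v2 is true.
  8. {v10, v8, v3} — v8 is true.
  9. {v6, v10, v8} — v8 is true.
  10. {¬v10, ¬v9, v2} — v2 is true.
  11. {v3, ¬v2, v11} — v3 is true.
  12. {¬v8, ¬v5, v6} — ¬v5 is true.
  13. {v8, ¬v2, v9} — v8 is true.
  14. {¬v9, ¬v7, v5} — ¬v7 is true.
  15. {v8, ¬v1, v9} — v8 is true.
  16. {¬v8, ¬v2, ¬v5} — ¬v5 is true.
  17. {¬v11, v3, ¬v4} — v3 is true.
  18. {¬v2, v11, v6} — v6 is true.
  19. {v1, v7, ¬v2} — v1 is true.
  20. {¬v6, ¬v3, v1} — v1 is true.
  21. {v7, v11, v2} — v2 is true.
  22. {¬v4, ¬v3, ¬v2} — ¬v4 is true.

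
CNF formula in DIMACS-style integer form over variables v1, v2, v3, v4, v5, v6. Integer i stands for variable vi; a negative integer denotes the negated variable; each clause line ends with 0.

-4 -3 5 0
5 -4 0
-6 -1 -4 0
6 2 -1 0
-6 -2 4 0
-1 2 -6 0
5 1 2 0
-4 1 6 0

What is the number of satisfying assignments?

18

Split on v1, then v4.
  v1=T, v4=T: remaining (v2,v3,v5,v6) ∈ {(T,F,T,F); (T,T,T,F)} — 2.
  v1=T, v4=F: remaining (v2,v3,v5,v6) ∈ {(T,F,F,F); (T,F,T,F); (T,T,F,F); (T,T,T,F)} — 4.
  v1=F, v4=T: remaining (v2,v3,v5,v6) ∈ {(F,F,T,T); (F,T,T,T); (T,F,T,T); (T,T,T,T)} — 4.
  v1=F, v4=F: v3 free; 4 ways for (v2,v5,v6) × 2^1 = 8.
Total: 2 + 4 + 4 + 8 = 18.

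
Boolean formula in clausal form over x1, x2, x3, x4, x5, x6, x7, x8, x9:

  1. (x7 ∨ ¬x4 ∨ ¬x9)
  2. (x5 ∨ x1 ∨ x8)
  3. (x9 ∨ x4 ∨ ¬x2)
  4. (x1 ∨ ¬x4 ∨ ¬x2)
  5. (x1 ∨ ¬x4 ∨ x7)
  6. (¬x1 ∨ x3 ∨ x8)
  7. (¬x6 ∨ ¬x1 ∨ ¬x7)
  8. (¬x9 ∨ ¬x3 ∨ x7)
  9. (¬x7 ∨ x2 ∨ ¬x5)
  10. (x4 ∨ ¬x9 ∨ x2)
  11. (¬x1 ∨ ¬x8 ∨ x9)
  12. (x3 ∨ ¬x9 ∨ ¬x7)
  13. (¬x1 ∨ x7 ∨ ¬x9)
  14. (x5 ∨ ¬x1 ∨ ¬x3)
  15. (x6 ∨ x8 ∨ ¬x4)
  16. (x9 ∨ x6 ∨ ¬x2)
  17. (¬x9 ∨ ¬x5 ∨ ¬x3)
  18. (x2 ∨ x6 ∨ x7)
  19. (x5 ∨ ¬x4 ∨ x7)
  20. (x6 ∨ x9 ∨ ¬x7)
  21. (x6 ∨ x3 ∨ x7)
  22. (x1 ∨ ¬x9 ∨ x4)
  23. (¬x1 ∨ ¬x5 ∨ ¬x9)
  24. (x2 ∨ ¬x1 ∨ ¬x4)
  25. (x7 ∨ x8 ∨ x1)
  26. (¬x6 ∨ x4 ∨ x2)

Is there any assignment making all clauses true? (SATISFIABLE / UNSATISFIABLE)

SATISFIABLE

Set x1 = False and propagate.
Set x2 = False and propagate.
Try x3 = True.
For the remaining variables, x4 = True, x5 = False, x6 = True, x7 = True, x8 = True, x9 = False works.
So x1=F, x2=F, x3=T, x4=T, x5=F, x6=T, x7=T, x8=T, x9=F is a satisfying assignment.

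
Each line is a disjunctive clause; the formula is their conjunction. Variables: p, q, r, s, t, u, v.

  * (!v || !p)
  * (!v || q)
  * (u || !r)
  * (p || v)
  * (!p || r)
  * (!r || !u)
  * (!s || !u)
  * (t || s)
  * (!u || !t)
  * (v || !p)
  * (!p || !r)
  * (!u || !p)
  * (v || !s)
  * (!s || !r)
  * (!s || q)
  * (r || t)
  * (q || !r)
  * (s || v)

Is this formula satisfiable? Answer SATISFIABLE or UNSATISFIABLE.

Pure literal: q appears only positively; assign q = True.
Try p = False.
  then v is forced to True.
For the remaining variables, r = False, s = False, t = True, u = False works.
So p = F, q = T, r = F, s = F, t = T, u = F, v = T is a satisfying assignment.

SATISFIABLE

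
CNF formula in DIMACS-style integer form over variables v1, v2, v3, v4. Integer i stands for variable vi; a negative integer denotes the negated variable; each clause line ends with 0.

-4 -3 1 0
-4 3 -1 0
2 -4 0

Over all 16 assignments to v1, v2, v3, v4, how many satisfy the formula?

Case analysis on v4 and v1:
  v4=1, v1=1: remaining (v2,v3) ∈ {(1,1)} — 1.
  v4=1, v1=0: remaining (v2,v3) ∈ {(1,0)} — 1.
  v4=0, v1=1: remaining (v2,v3) ∈ {(0,0); (0,1); (1,0); (1,1)} — 4.
  v4=0, v1=0: remaining (v2,v3) ∈ {(0,0); (0,1); (1,0); (1,1)} — 4.
Total: 1 + 1 + 4 + 4 = 10.

10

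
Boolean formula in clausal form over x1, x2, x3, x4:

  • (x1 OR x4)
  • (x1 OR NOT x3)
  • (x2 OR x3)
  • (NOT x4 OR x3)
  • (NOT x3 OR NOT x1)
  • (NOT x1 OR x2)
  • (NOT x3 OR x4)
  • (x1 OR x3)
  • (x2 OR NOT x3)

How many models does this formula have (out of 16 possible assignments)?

1

Satisfying assignments:
  x1=T x2=T x3=F x4=F
That's 1 in total.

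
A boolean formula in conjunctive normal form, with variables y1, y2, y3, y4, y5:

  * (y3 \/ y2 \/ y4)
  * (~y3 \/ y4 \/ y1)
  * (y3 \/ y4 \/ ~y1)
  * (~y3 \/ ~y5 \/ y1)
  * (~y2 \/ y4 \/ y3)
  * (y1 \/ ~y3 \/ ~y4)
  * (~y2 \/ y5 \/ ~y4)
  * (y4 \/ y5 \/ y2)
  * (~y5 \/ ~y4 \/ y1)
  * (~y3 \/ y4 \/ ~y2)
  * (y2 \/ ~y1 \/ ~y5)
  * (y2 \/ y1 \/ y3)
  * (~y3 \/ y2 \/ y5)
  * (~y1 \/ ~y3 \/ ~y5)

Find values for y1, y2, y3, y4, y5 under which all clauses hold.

y1=True, y2=True, y3=False, y4=True, y5=True

Check each clause:
  1. (y3 \/ y2 \/ y4) — y2 is true.
  2. (y1 \/ ~y3 \/ y4) — y1 is true.
  3. (y4 \/ y3 \/ ~y1) — y4 is true.
  4. (y1 \/ ~y5 \/ ~y3) — y1 is true.
  5. (y4 \/ ~y2 \/ y3) — y4 is true.
  6. (y1 \/ ~y3 \/ ~y4) — y1 is true.
  7. (~y2 \/ ~y4 \/ y5) — y5 is true.
  8. (y4 \/ y2 \/ y5) — y2 is true.
  9. (~y4 \/ ~y5 \/ y1) — y1 is true.
  10. (~y3 \/ y4 \/ ~y2) — y4 is true.
  11. (~y1 \/ y2 \/ ~y5) — y2 is true.
  12. (y2 \/ y3 \/ y1) — y1 is true.
  13. (y2 \/ ~y3 \/ y5) — y5 is true.
  14. (~y3 \/ ~y1 \/ ~y5) — ~y3 is true.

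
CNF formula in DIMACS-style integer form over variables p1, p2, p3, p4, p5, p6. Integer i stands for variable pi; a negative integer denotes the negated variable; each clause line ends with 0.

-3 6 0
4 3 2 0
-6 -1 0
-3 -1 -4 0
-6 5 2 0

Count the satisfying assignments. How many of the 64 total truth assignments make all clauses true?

23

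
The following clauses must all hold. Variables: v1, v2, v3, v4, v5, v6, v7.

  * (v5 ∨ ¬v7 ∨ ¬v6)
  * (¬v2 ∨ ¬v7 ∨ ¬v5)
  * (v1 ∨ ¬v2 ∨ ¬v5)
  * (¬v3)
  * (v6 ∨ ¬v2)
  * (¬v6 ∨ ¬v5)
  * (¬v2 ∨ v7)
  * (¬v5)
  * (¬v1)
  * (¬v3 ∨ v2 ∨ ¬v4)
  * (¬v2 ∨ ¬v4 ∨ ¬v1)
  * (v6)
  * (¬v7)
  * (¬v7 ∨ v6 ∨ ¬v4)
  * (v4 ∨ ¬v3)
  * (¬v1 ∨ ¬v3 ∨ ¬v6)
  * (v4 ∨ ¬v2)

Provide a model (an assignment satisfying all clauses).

Unit propagation: (¬v3) forces v3 = False.
(¬v5) is a unit clause, so v5 = False.
(¬v1) is a unit clause, so v1 = False.
Unit propagation: (v6) forces v6 = True.
(¬v7) is a unit clause, so v7 = False.
The clause (¬v2) is unit: v2 must be False.
v4 is now unconstrained; take v4 = False.

v1 = False  v2 = False  v3 = False  v4 = False  v5 = False  v6 = True  v7 = False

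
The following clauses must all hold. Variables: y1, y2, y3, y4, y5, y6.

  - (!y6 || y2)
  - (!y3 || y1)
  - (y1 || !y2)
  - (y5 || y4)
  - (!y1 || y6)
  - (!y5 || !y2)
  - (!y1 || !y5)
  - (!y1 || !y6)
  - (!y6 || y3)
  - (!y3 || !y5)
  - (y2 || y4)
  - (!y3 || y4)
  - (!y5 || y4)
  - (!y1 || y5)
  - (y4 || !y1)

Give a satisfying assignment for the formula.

y1=False, y2=False, y3=False, y4=True, y5=True, y6=False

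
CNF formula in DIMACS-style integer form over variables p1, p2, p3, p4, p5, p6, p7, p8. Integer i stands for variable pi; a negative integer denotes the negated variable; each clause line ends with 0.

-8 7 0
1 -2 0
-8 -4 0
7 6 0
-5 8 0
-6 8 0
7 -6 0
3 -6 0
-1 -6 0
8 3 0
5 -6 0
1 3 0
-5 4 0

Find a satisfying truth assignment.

p1 = False, p2 = False, p3 = True, p4 = True, p5 = False, p6 = False, p7 = True, p8 = False

Check each clause:
  1. (p7 || !p8) — !p8 is true.
  2. (p1 || !p2) — !p2 is true.
  3. (!p4 || !p8) — !p8 is true.
  4. (p7 || p6) — p7 is true.
  5. (!p5 || p8) — !p5 is true.
  6. (p8 || !p6) — !p6 is true.
  7. (p7 || !p6) — !p6 is true.
  8. (p3 || !p6) — !p6 is true.
  9. (!p1 || !p6) — !p6 is true.
  10. (p3 || p8) — p3 is true.
  11. (!p6 || p5) — !p6 is true.
  12. (p3 || p1) — p3 is true.
  13. (!p5 || p4) — !p5 is true.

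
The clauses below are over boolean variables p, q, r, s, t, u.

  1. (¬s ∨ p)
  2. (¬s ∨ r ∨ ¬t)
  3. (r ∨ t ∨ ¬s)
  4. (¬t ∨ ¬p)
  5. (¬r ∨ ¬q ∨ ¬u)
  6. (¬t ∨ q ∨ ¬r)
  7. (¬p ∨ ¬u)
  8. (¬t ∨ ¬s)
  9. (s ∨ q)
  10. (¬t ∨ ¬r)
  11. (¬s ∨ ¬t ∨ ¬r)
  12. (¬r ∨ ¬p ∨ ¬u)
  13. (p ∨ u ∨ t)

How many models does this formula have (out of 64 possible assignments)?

Split on t, then r.
  t=T, r=T: a clause becomes empty — 0.
  t=T, r=F: remaining (p,q,s,u) ∈ {(F,T,F,F); (F,T,F,T)} — 2.
  t=F, r=T: remaining (p,q,s,u) ∈ {(T,F,T,F); (T,T,F,F); (T,T,T,F)} — 3.
  t=F, r=F: remaining (p,q,s,u) ∈ {(F,T,F,T); (T,T,F,F)} — 2.
Total: 0 + 2 + 3 + 2 = 7.

7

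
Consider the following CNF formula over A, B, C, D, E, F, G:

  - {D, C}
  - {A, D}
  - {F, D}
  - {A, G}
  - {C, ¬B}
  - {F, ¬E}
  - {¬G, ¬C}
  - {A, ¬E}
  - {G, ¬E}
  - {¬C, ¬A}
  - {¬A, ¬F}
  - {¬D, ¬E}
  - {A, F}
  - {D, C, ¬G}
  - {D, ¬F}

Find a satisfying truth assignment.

A = False, B = False, C = False, D = True, E = False, F = True, G = True

Check each clause:
  1. {C, D} — D is true.
  2. {D, A} — D is true.
  3. {F, D} — D is true.
  4. {A, G} — G is true.
  5. {¬B, C} — ¬B is true.
  6. {F, ¬E} — ¬E is true.
  7. {¬C, ¬G} — ¬C is true.
  8. {A, ¬E} — ¬E is true.
  9. {G, ¬E} — ¬E is true.
  10. {¬C, ¬A} — ¬C is true.
  11. {¬F, ¬A} — ¬A is true.
  12. {¬E, ¬D} — ¬E is true.
  13. {F, A} — F is true.
  14. {D, ¬G, C} — D is true.
  15. {¬F, D} — D is true.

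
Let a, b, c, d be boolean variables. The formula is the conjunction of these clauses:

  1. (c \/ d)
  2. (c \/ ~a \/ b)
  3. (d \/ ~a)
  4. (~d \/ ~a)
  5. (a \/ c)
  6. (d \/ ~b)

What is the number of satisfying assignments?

3

Satisfying assignments:
  a=F b=F c=T d=F
  a=F b=F c=T d=T
  a=F b=T c=T d=T
Count: 3.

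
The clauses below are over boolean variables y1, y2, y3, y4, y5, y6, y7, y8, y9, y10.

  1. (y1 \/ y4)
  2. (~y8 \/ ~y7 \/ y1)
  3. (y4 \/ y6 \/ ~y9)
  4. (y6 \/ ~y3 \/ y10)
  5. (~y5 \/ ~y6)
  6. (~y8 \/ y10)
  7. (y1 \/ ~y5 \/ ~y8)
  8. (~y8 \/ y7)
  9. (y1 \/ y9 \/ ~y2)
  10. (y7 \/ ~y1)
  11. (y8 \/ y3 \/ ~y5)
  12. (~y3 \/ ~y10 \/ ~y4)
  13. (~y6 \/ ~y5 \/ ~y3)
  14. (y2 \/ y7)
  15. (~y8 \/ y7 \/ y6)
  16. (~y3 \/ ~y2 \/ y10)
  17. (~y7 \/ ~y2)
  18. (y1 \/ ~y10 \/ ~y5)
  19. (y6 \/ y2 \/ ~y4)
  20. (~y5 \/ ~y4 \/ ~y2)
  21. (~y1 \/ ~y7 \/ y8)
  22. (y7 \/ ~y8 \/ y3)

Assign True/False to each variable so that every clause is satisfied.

y1=True, y2=False, y3=False, y4=True, y5=False, y6=True, y7=True, y8=True, y9=False, y10=True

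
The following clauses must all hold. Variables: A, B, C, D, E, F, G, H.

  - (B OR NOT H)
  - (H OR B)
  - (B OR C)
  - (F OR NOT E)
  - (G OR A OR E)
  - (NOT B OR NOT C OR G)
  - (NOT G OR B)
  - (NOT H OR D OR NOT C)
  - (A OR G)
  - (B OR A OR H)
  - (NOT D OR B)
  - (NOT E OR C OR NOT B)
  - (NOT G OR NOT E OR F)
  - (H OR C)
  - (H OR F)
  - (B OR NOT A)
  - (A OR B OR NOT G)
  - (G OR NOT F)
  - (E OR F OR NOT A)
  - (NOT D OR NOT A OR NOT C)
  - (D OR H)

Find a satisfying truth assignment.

Branch on A: take A = False.
  then G is forced to True.
  then B is forced to True.
Try C = True.
Branch on D: take D = True.
For the remaining variables, E = True, F = True, H = True works.

A=F  B=T  C=T  D=T  E=T  F=T  G=T  H=T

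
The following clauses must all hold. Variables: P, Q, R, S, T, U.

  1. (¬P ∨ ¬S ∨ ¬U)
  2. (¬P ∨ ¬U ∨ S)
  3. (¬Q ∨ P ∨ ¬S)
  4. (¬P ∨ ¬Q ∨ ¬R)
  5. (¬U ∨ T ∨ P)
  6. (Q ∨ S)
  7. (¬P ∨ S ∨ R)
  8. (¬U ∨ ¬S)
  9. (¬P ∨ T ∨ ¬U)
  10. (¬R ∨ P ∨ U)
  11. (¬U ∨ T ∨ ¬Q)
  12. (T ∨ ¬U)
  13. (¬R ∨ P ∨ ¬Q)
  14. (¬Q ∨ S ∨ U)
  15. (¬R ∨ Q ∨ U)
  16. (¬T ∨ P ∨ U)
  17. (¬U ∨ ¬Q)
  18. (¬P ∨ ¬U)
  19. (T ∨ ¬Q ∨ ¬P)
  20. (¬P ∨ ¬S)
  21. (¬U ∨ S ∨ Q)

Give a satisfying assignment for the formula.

P=False, Q=False, R=False, S=True, T=False, U=False

Try P = False.
The remaining clauses are satisfied by Q = False, R = False, S = True, T = False, U = False.
Check each clause:
  1. (¬S ∨ ¬U ∨ ¬P) — ¬U is true.
  2. (¬U ∨ ¬P ∨ S) — ¬U is true.
  3. (P ∨ ¬Q ∨ ¬S) — ¬Q is true.
  4. (¬R ∨ ¬Q ∨ ¬P) — ¬R is true.
  5. (T ∨ P ∨ ¬U) — ¬U is true.
  6. (S ∨ Q) — S is true.
  7. (¬P ∨ S ∨ R) — S is true.
  8. (¬S ∨ ¬U) — ¬U is true.
  9. (¬U ∨ T ∨ ¬P) — ¬U is true.
  10. (P ∨ ¬R ∨ U) — ¬R is true.
  11. (¬U ∨ ¬Q ∨ T) — ¬U is true.
  12. (T ∨ ¬U) — ¬U is true.
  13. (¬R ∨ P ∨ ¬Q) — ¬R is true.
  14. (U ∨ ¬Q ∨ S) — S is true.
  15. (U ∨ Q ∨ ¬R) — ¬R is true.
  16. (¬T ∨ U ∨ P) — ¬T is true.
  17. (¬Q ∨ ¬U) — ¬U is true.
  18. (¬U ∨ ¬P) — ¬U is true.
  19. (T ∨ ¬P ∨ ¬Q) — ¬P is true.
  20. (¬S ∨ ¬P) — ¬P is true.
  21. (¬U ∨ S ∨ Q) — ¬U is true.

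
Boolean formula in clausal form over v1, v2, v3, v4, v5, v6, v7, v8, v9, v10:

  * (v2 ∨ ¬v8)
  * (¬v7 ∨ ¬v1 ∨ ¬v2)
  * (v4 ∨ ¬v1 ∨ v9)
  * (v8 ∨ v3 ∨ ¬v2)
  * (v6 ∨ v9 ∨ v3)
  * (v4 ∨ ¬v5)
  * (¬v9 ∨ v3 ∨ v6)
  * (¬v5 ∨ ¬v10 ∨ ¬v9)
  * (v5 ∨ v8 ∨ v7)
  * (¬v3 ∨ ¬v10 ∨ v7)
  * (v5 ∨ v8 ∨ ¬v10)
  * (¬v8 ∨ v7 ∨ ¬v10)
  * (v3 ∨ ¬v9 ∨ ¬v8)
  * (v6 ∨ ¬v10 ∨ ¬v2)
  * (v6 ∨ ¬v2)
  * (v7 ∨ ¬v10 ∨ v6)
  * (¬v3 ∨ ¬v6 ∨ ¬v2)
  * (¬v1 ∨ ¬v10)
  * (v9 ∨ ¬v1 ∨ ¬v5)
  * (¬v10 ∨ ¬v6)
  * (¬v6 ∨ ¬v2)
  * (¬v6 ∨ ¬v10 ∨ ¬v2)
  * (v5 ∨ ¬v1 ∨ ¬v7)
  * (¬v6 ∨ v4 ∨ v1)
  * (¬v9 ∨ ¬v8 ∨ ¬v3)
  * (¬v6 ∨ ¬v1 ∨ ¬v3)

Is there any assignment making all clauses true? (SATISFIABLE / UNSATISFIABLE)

Pure literal: v4 appears only positively; assign v4 = True.
Pure literal: v10 appears only negated; assign v10 = False.
Branch on v1: take v1 = False.
Set v2 = False and propagate.
  then v8 is forced to False.
For the remaining variables, v3 = True, v5 = False, v6 = True, v7 = True, v9 = True works.
So v1 = False, v2 = False, v3 = True, v4 = True, v5 = False, v6 = True, v7 = True, v8 = False, v9 = True, v10 = False is a satisfying assignment.

SATISFIABLE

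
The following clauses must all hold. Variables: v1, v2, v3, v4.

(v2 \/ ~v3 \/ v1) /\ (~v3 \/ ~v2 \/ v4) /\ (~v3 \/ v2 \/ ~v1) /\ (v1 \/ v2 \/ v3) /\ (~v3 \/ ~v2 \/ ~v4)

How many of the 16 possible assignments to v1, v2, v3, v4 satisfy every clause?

6

The models are:
  v1=0 v2=1 v3=0 v4=0
  v1=0 v2=1 v3=0 v4=1
  v1=1 v2=0 v3=0 v4=0
  v1=1 v2=0 v3=0 v4=1
  v1=1 v2=1 v3=0 v4=0
  v1=1 v2=1 v3=0 v4=1
Count: 6.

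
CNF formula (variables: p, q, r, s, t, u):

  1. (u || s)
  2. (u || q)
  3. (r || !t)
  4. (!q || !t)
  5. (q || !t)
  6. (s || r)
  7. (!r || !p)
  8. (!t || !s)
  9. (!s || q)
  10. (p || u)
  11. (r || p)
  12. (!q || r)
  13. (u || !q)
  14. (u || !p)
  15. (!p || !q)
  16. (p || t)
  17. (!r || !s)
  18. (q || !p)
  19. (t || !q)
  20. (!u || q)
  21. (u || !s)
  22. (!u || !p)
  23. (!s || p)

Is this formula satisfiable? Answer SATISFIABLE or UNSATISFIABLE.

q = True:
  propagation gives t=False; an empty clause results — contradiction.
q = False:
  propagation gives u=True; an empty clause results — contradiction.
Every branch closes, so no satisfying assignment exists.

UNSATISFIABLE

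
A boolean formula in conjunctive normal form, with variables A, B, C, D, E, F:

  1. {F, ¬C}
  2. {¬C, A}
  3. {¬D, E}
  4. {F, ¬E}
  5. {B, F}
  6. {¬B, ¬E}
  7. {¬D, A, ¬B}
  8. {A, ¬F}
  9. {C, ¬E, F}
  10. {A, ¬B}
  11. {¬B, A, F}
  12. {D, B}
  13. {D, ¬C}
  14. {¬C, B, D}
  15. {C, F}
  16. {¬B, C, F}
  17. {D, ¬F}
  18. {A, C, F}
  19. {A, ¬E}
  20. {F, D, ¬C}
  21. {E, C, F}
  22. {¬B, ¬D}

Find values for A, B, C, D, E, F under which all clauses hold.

A=True, B=False, C=True, D=True, E=True, F=True

Pure literal: A appears only positively; assign A = True.
Try B = False.
  then F is forced to True.
  then D is forced to True.
  then E is forced to True.
C is now unconstrained; take C = True.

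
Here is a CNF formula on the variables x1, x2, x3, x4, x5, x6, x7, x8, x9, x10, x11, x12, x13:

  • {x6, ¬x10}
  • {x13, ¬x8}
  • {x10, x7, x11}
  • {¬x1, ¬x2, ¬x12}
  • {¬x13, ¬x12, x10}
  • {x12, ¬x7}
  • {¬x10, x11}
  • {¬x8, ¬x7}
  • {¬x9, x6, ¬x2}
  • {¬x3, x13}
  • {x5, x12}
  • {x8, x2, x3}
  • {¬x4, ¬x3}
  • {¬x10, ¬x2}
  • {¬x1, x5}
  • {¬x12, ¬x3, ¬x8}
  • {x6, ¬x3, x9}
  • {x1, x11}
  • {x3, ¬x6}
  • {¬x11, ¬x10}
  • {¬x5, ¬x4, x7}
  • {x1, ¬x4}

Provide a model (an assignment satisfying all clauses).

x1=F, x2=F, x3=F, x4=F, x5=T, x6=F, x7=F, x8=T, x9=T, x10=F, x11=T, x12=F, x13=T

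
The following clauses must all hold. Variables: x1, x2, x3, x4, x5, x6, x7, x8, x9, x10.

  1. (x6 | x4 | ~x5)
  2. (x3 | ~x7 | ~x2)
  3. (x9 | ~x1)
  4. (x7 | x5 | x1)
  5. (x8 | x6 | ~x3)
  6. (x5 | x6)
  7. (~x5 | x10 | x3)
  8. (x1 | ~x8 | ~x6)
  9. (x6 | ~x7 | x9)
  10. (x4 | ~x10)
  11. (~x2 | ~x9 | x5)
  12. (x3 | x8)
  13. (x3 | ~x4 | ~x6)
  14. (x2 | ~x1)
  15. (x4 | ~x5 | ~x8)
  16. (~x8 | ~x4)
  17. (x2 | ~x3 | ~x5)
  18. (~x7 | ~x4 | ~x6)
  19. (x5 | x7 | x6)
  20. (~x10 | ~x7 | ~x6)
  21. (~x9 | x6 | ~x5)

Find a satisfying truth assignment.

x1 = F  x2 = T  x3 = T  x4 = T  x5 = T  x6 = T  x7 = F  x8 = F  x9 = T  x10 = T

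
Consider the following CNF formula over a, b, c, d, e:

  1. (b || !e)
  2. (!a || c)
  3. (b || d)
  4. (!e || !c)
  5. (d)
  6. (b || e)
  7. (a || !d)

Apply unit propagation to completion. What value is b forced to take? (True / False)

(d) is a unit clause: d = True.
From (a || !d) and d = True: a = True.
In (!a || c), !a is now false; c must hold, so c = True.
(!c || !e) with c = True leaves only !e, so e = False.
(e || b) with e = False leaves only b, so b = True.

True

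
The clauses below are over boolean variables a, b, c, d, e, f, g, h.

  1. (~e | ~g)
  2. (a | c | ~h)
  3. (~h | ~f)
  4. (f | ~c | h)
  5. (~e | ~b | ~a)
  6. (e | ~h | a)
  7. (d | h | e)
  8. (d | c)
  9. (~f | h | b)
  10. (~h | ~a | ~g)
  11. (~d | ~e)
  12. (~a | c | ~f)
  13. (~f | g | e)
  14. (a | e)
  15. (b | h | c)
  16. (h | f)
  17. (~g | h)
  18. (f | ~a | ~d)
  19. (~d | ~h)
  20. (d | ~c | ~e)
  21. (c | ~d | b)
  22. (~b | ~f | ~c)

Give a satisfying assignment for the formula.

Set a = True and propagate.
The remaining clauses are satisfied by b = False, c = True, d = False, e = False, f = False, g = False, h = True.
Every clause has at least one true literal under this assignment.

a=T, b=F, c=T, d=F, e=F, f=F, g=F, h=T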